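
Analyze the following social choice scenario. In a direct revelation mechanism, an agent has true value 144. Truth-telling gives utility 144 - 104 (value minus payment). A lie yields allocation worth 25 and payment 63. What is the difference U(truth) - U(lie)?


Step 1: U(truth) = value - payment = 144 - 104 = 40
Step 2: U(lie) = allocation - payment = 25 - 63 = -38
Step 3: IC gap = 40 - (-38) = 78

78


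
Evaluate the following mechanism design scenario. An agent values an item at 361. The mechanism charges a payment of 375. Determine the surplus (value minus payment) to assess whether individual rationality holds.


Step 1: Surplus = value - payment = 361 - 375 = -14
Step 2: IR is violated (surplus < 0)

-14


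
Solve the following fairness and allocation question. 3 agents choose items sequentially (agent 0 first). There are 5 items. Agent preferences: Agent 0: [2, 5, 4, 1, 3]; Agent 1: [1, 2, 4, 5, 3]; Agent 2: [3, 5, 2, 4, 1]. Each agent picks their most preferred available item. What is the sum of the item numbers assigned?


Step 1: Agent 0 picks item 2
Step 2: Agent 1 picks item 1
Step 3: Agent 2 picks item 3
Step 4: Sum = 2 + 1 + 3 = 6

6


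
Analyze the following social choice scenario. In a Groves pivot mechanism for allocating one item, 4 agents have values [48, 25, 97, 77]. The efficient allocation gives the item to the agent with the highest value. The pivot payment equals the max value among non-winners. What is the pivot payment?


Step 1: The efficient winner is agent 2 with value 97
Step 2: Other agents' values: [48, 25, 77]
Step 3: Pivot payment = max(others) = 77
Step 4: The winner pays 77

77


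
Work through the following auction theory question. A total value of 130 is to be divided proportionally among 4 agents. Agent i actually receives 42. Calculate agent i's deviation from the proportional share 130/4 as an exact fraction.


Step 1: Proportional share = 130/4 = 65/2
Step 2: Agent's actual allocation = 42
Step 3: Excess = 42 - 65/2 = 19/2

19/2


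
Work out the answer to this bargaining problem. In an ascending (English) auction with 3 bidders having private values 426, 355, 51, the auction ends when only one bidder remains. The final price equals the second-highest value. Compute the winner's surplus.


Step 1: Identify the highest value: 426
Step 2: Identify the second-highest value: 355
Step 3: The final price = second-highest value = 355
Step 4: Surplus = 426 - 355 = 71

71


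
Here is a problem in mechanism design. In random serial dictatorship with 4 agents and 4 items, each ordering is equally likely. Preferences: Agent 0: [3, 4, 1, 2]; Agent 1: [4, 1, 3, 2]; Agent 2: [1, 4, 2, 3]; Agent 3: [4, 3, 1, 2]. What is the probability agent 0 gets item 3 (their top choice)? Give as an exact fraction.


Step 1: Agent 0 wants item 3
Step 2: There are 24 possible orderings of agents
Step 3: In 18 orderings, agent 0 gets item 3
Step 4: Probability = 18/24 = 3/4

3/4


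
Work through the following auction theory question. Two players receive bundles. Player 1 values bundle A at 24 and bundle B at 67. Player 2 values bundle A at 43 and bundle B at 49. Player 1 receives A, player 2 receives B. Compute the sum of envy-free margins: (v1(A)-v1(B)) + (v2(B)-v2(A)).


Step 1: Player 1's margin = v1(A) - v1(B) = 24 - 67 = -43
Step 2: Player 2's margin = v2(B) - v2(A) = 49 - 43 = 6
Step 3: Total margin = -43 + 6 = -37

-37


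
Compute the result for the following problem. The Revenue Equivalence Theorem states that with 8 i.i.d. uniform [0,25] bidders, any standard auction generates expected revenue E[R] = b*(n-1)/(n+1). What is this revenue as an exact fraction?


Step 1: By Revenue Equivalence, expected revenue = b*(n-1)/(n+1)
Step 2: Substituting n = 8, b = 25
Step 3: Revenue = 25*(8-1)/(8+1) = 25*7/9
Step 4: Revenue = 175/9

175/9


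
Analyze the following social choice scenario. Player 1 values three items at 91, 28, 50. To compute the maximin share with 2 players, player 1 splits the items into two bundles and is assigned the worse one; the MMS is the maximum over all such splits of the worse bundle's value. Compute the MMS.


Step 1: Item values = 91, 28, 50
Step 2: Enumerate all 2-bundle partitions and take the smaller bundle:
  Partition 1: {91} vs {28,50} -> bundles 91, 78; min = 78
  Partition 2: {28} vs {91,50} -> bundles 28, 141; min = 28
  Partition 3: {50} vs {91,28} -> bundles 50, 119; min = 50
Step 3: MMS = max(78, 28, 50) = 78

78


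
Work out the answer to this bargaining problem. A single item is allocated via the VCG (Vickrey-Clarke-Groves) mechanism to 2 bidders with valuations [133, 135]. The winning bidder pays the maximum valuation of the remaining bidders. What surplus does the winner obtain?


Step 1: The winner is the agent with the highest value: agent 1 with value 135
Step 2: Values of other agents: [133]
Step 3: VCG payment = max of others' values = 133
Step 4: Surplus = 135 - 133 = 2

2


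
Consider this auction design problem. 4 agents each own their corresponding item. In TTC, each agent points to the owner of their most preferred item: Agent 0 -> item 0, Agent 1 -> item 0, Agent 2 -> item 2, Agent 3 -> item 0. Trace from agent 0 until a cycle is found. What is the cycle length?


Step 1: Trace the pointer graph from agent 0: 0 -> 0
Step 2: A cycle is detected when we revisit agent 0
Step 3: The cycle is: 0 -> 0
Step 4: Cycle length = 1

1


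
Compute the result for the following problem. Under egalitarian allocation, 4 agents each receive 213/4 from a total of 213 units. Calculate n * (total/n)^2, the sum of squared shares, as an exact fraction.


Step 1: Each agent's share = 213/4
Step 2: Square of each share = (213/4)^2 = 45369/16
Step 3: Sum of squares = 4 * 45369/16 = 45369/4

45369/4


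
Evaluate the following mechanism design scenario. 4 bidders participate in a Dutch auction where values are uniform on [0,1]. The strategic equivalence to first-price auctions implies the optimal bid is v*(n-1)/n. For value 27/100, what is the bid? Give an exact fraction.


Step 1: Dutch auctions are strategically equivalent to first-price auctions
Step 2: The equilibrium bid is b(v) = v*(n-1)/n
Step 3: b = 27/100 * 3/4
Step 4: b = 81/400

81/400


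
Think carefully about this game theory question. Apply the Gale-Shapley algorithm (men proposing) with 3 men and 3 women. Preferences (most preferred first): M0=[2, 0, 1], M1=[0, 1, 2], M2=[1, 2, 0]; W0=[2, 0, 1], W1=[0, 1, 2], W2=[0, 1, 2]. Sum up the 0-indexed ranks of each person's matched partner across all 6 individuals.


Step 1: Run Gale-Shapley (men propose, women hold best offer):
  M0 proposes to W2; she accepts
  M1 proposes to W0; she accepts
  M2 proposes to W1; she accepts
Step 2: Final matching: W0-M1, W1-M2, W2-M0
Step 3: 0-indexed ranks (man's rank of his match, then woman's): 0 + 2 + 0 + 2 + 0 + 0
Step 4: Total rank sum = 4

4


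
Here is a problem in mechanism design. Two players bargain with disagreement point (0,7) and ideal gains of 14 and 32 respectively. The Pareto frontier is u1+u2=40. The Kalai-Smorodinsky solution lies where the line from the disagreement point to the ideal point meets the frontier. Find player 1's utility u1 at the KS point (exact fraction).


Step 1: At the KS point, (u1-d1)/r1 = (u2-d2)/r2 = t and u1+u2 = 40
Step 2: u1 = d1 + r1*t and u2 = d2 + r2*t, so (d1 + r1*t) + (d2 + r2*t) = 40
Step 3: t = (40 - 0 - 7)/(14 + 32) = 33/46
Step 4: u1 = d1 + r1*t = 0 + 14 * 33/46 = 231/23
Step 5: (Check: u2 = d2 + r2*t = 689/23; u1+u2 = 231/23 + 689/23 = 40, on the frontier.)

231/23


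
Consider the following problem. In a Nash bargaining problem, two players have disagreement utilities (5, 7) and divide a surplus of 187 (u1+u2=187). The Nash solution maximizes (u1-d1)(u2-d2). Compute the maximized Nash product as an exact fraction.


Step 1: The Nash solution splits surplus symmetrically above the disagreement point
Step 2: u1 = (total + d1 - d2)/2 = (187 + 5 - 7)/2 = 185/2
Step 3: u2 = (total - d1 + d2)/2 = (187 - 5 + 7)/2 = 189/2
Step 4: Nash product = (185/2 - 5) * (189/2 - 7)
Step 5: = 175/2 * 175/2 = 30625/4

30625/4


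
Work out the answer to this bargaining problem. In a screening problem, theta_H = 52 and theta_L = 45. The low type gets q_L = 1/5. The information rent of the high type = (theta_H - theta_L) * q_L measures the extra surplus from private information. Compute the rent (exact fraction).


Step 1: theta_H - theta_L = 52 - 45 = 7
Step 2: Information rent = (theta_H - theta_L) * q_L
Step 3: = 7 * 1/5
Step 4: = 7/5

7/5


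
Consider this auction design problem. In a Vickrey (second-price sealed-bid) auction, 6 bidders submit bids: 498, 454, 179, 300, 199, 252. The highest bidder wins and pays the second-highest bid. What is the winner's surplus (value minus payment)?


Step 1: Sort bids in descending order: 498, 454, 300, 252, 199, 179
Step 2: The winning bid is the highest: 498
Step 3: The payment equals the second-highest bid: 454
Step 4: Surplus = winner's bid - payment = 498 - 454 = 44

44


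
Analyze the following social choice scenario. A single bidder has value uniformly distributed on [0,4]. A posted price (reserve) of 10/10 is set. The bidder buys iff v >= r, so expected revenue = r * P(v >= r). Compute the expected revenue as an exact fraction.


Step 1: Posted price r = 1, value support [0,4]
Step 2: P(v >= r) = (4 - 1)/4 = 3/4
Step 3: Expected revenue = r * P(v >= r) = 1 * 3/4
Step 4: Revenue = 3/4

3/4


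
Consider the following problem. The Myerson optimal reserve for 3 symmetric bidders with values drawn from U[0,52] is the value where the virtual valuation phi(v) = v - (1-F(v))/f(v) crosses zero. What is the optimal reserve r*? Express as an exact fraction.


Step 1: For U[0,52], F(v) = v/52 and f(v) = 1/52
Step 2: phi(v) = v - (1 - v/52)/(1/52) = v - (52 - v) = 2v - 52
Step 3: Set phi(r*) = 0: 2r* - 52 = 0
Step 4: r* = 52/2 = 26 (the number of bidders n = 3 does not enter)

26


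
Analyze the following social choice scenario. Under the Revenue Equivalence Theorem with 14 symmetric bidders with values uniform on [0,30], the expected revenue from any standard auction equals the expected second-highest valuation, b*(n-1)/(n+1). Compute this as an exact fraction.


Step 1: By Revenue Equivalence, expected revenue = b*(n-1)/(n+1)
Step 2: Substituting n = 14, b = 30
Step 3: Revenue = 30*(14-1)/(14+1) = 30*13/15
Step 4: Revenue = 390/15 = 26

26


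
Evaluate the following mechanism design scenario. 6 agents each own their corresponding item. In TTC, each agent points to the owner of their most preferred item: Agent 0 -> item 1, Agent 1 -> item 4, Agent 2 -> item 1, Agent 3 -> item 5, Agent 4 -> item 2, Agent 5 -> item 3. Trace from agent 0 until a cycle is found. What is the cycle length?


Step 1: Trace the pointer graph from agent 0: 0 -> 1 -> 4 -> 2 -> 1
Step 2: A cycle is detected when we revisit agent 1
Step 3: The cycle is: 1 -> 4 -> 2 -> 1
Step 4: Cycle length = 3

3


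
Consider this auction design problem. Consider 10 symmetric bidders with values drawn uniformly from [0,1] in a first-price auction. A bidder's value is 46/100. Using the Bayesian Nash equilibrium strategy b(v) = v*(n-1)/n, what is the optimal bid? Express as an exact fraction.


Step 1: The symmetric BNE bidding function is b(v) = v * (n-1) / n
Step 2: Substitute v = 23/50 and n = 10
Step 3: b = 23/50 * 9/10
Step 4: b = 207/500

207/500


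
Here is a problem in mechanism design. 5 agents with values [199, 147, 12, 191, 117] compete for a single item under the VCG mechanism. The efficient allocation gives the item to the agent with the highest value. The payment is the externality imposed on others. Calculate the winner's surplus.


Step 1: The winner is the agent with the highest value: agent 0 with value 199
Step 2: Values of other agents: [147, 12, 191, 117]
Step 3: VCG payment = max of others' values = 191
Step 4: Surplus = 199 - 191 = 8

8


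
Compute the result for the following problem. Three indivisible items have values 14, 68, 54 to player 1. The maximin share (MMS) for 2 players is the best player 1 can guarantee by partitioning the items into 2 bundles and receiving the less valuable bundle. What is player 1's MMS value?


Step 1: Item values = 14, 68, 54
Step 2: Enumerate all 2-bundle partitions and take the smaller bundle:
  Partition 1: {14} vs {68,54} -> bundles 14, 122; min = 14
  Partition 2: {68} vs {14,54} -> bundles 68, 68; min = 68
  Partition 3: {54} vs {14,68} -> bundles 54, 82; min = 54
Step 3: MMS = max(14, 68, 54) = 68

68


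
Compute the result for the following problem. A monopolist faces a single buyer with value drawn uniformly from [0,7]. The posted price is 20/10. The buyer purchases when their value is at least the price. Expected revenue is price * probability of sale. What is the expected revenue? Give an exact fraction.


Step 1: Posted price r = 2, value support [0,7]
Step 2: P(v >= r) = (7 - 2)/7 = 5/7
Step 3: Expected revenue = r * P(v >= r) = 2 * 5/7
Step 4: Revenue = 10/7

10/7


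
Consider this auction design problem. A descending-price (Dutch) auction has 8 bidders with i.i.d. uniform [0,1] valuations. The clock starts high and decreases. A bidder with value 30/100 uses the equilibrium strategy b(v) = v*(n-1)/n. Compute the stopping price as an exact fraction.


Step 1: Dutch auctions are strategically equivalent to first-price auctions
Step 2: The equilibrium bid is b(v) = v*(n-1)/n
Step 3: b = 3/10 * 7/8
Step 4: b = 21/80

21/80


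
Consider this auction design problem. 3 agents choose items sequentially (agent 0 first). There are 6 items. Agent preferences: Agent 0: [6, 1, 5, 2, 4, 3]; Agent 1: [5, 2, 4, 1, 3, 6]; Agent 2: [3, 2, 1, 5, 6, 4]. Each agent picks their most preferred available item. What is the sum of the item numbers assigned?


Step 1: Agent 0 picks item 6
Step 2: Agent 1 picks item 5
Step 3: Agent 2 picks item 3
Step 4: Sum = 6 + 5 + 3 = 14

14


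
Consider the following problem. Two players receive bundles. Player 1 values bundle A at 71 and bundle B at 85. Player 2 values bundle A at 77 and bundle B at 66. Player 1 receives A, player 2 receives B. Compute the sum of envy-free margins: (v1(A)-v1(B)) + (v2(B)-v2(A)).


Step 1: Player 1's margin = v1(A) - v1(B) = 71 - 85 = -14
Step 2: Player 2's margin = v2(B) - v2(A) = 66 - 77 = -11
Step 3: Total margin = -14 + -11 = -25

-25


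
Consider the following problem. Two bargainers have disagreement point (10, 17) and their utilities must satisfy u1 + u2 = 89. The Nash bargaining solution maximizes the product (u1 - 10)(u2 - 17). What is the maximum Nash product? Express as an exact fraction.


Step 1: The Nash solution splits surplus symmetrically above the disagreement point
Step 2: u1 = (total + d1 - d2)/2 = (89 + 10 - 17)/2 = 41
Step 3: u2 = (total - d1 + d2)/2 = (89 - 10 + 17)/2 = 48
Step 4: Nash product = (41 - 10) * (48 - 17)
Step 5: = 31 * 31 = 961

961


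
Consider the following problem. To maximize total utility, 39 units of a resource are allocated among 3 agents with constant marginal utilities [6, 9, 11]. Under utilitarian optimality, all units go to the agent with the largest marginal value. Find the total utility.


Step 1: The marginal utilities are [6, 9, 11]
Step 2: The highest marginal utility is 11
Step 3: All 39 units go to that agent
Step 4: Total utility = 11 * 39 = 429

429


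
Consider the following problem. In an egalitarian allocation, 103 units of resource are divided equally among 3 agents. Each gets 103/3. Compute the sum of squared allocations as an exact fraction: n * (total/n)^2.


Step 1: Each agent's share = 103/3
Step 2: Square of each share = (103/3)^2 = 10609/9
Step 3: Sum of squares = 3 * 10609/9 = 10609/3

10609/3


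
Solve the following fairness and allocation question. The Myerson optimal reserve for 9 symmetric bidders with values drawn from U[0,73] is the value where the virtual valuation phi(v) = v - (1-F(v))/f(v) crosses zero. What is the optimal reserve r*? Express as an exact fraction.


Step 1: For U[0,73], F(v) = v/73 and f(v) = 1/73
Step 2: phi(v) = v - (1 - v/73)/(1/73) = v - (73 - v) = 2v - 73
Step 3: Set phi(r*) = 0: 2r* - 73 = 0
Step 4: r* = 73/2 (the number of bidders n = 9 does not enter)

73/2


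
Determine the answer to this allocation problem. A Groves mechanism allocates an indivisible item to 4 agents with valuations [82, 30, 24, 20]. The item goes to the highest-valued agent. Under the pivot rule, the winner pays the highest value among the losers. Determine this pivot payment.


Step 1: The efficient winner is agent 0 with value 82
Step 2: Other agents' values: [30, 24, 20]
Step 3: Pivot payment = max(others) = 30
Step 4: The winner pays 30

30


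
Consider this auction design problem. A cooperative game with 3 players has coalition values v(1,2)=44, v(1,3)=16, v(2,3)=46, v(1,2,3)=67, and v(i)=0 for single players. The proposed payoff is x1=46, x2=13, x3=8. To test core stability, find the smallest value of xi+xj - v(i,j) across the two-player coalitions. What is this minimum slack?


Step 1: Slack for coalition (1,2): x1+x2 - v12 = 59 - 44 = 15
Step 2: Slack for coalition (1,3): x1+x3 - v13 = 54 - 16 = 38
Step 3: Slack for coalition (2,3): x2+x3 - v23 = 21 - 46 = -25
Step 4: Minimum slack = min(15, 38, -25) = -25, attained by (2,3); coalition (2,3) can block (slack < 0), so the allocation is not in the core

-25


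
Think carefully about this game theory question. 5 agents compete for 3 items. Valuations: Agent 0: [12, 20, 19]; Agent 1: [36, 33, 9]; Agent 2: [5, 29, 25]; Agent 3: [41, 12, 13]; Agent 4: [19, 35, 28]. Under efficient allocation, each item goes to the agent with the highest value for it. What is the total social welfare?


Step 1: For each item, find the maximum value among all agents.
Step 2: Item 0 -> Agent 3 (value 41)
Step 3: Item 1 -> Agent 4 (value 35)
Step 4: Item 2 -> Agent 4 (value 28)
Step 5: Total welfare = 41 + 35 + 28 = 104

104


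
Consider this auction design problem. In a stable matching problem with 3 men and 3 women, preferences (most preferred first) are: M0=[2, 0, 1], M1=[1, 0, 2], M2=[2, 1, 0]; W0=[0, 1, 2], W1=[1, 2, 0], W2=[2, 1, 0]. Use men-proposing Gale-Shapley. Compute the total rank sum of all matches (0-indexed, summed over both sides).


Step 1: Run Gale-Shapley (men propose, women hold best offer):
  M0 proposes to W2; she accepts
  M1 proposes to W1; she accepts
  M2 proposes to W2; she switches from M0
  M0 proposes to W0; she accepts
Step 2: Final matching: W0-M0, W1-M1, W2-M2
Step 3: 0-indexed ranks (man's rank of his match, then woman's): 1 + 0 + 0 + 0 + 0 + 0
Step 4: Total rank sum = 1

1


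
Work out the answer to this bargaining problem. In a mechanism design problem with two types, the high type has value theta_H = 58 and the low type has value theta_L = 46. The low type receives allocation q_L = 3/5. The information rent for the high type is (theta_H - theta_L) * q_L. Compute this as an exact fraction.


Step 1: theta_H - theta_L = 58 - 46 = 12
Step 2: Information rent = (theta_H - theta_L) * q_L
Step 3: = 12 * 3/5
Step 4: = 36/5

36/5


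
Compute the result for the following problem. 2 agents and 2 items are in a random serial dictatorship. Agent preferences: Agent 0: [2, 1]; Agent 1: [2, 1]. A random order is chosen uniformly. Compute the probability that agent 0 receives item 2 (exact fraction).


Step 1: Agent 0 wants item 2
Step 2: There are 2 possible orderings of agents
Step 3: In 1 orderings, agent 0 gets item 2
Step 4: Probability = 1/2

1/2


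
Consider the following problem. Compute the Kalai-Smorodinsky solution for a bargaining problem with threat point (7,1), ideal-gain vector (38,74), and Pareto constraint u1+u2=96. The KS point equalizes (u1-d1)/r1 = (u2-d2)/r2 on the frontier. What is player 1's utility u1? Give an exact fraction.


Step 1: At the KS point, (u1-d1)/r1 = (u2-d2)/r2 = t and u1+u2 = 96
Step 2: u1 = d1 + r1*t and u2 = d2 + r2*t, so (d1 + r1*t) + (d2 + r2*t) = 96
Step 3: t = (96 - 7 - 1)/(38 + 74) = 88/112 = 11/14
Step 4: u1 = d1 + r1*t = 7 + 38 * 11/14 = 258/7
Step 5: (Check: u2 = d2 + r2*t = 414/7; u1+u2 = 258/7 + 414/7 = 96, on the frontier.)

258/7


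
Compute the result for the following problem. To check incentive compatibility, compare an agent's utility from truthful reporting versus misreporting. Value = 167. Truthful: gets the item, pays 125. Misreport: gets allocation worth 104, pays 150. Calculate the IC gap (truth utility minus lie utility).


Step 1: U(truth) = value - payment = 167 - 125 = 42
Step 2: U(lie) = allocation - payment = 104 - 150 = -46
Step 3: IC gap = 42 - (-46) = 88

88


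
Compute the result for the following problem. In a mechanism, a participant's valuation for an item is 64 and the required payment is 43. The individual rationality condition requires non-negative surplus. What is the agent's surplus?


Step 1: Surplus = value - payment = 64 - 43 = 21
Step 2: IR is satisfied (surplus >= 0)

21


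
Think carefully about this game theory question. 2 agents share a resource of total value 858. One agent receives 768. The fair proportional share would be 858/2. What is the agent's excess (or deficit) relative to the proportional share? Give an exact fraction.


Step 1: Proportional share = 858/2 = 429
Step 2: Agent's actual allocation = 768
Step 3: Excess = 768 - 429 = 339

339


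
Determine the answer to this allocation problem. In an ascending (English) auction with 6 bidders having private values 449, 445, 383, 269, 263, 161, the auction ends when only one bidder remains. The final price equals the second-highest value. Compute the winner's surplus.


Step 1: Identify the highest value: 449
Step 2: Identify the second-highest value: 445
Step 3: The final price = second-highest value = 445
Step 4: Surplus = 449 - 445 = 4

4


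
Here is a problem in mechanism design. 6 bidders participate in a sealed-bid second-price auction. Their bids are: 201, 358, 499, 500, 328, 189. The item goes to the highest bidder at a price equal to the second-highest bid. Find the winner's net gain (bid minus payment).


Step 1: Sort bids in descending order: 500, 499, 358, 328, 201, 189
Step 2: The winning bid is the highest: 500
Step 3: The payment equals the second-highest bid: 499
Step 4: Surplus = winner's bid - payment = 500 - 499 = 1

1


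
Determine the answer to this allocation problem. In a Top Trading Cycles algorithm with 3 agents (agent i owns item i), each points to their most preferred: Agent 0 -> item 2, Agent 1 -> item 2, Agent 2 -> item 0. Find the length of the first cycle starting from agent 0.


Step 1: Trace the pointer graph from agent 0: 0 -> 2 -> 0
Step 2: A cycle is detected when we revisit agent 0
Step 3: The cycle is: 0 -> 2 -> 0
Step 4: Cycle length = 2

2


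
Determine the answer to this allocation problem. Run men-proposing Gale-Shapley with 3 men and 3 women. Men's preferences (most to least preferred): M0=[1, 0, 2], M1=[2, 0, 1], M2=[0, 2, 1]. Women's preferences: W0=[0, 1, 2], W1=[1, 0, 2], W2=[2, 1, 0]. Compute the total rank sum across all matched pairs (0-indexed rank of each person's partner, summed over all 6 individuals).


Step 1: Run Gale-Shapley (men propose, women hold best offer):
  M0 proposes to W1; she accepts
  M1 proposes to W2; she accepts
  M2 proposes to W0; she accepts
Step 2: Final matching: W0-M2, W1-M0, W2-M1
Step 3: 0-indexed ranks (man's rank of his match, then woman's): 0 + 2 + 0 + 1 + 0 + 1
Step 4: Total rank sum = 4

4


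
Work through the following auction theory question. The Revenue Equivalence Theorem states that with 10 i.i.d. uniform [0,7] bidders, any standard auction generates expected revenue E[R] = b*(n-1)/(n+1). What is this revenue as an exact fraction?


Step 1: By Revenue Equivalence, expected revenue = b*(n-1)/(n+1)
Step 2: Substituting n = 10, b = 7
Step 3: Revenue = 7*(10-1)/(10+1) = 7*9/11
Step 4: Revenue = 63/11

63/11


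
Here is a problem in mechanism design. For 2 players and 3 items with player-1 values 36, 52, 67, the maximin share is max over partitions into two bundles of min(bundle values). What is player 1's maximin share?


Step 1: Item values = 36, 52, 67
Step 2: Enumerate all 2-bundle partitions and take the smaller bundle:
  Partition 1: {36} vs {52,67} -> bundles 36, 119; min = 36
  Partition 2: {52} vs {36,67} -> bundles 52, 103; min = 52
  Partition 3: {67} vs {36,52} -> bundles 67, 88; min = 67
Step 3: MMS = max(36, 52, 67) = 67

67


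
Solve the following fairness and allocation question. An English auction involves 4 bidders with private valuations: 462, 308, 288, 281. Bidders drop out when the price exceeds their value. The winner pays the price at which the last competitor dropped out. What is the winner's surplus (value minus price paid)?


Step 1: Identify the highest value: 462
Step 2: Identify the second-highest value: 308
Step 3: The final price = second-highest value = 308
Step 4: Surplus = 462 - 308 = 154

154


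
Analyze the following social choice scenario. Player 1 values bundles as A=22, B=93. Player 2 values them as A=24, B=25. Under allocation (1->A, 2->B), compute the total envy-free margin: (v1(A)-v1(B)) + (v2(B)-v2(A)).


Step 1: Player 1's margin = v1(A) - v1(B) = 22 - 93 = -71
Step 2: Player 2's margin = v2(B) - v2(A) = 25 - 24 = 1
Step 3: Total margin = -71 + 1 = -70

-70


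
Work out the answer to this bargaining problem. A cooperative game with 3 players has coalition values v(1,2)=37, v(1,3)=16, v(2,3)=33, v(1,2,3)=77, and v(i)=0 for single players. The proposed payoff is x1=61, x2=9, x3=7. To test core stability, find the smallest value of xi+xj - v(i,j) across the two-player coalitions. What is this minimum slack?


Step 1: Slack for coalition (1,2): x1+x2 - v12 = 70 - 37 = 33
Step 2: Slack for coalition (1,3): x1+x3 - v13 = 68 - 16 = 52
Step 3: Slack for coalition (2,3): x2+x3 - v23 = 16 - 33 = -17
Step 4: Minimum slack = min(33, 52, -17) = -17, attained by (2,3); coalition (2,3) can block (slack < 0), so the allocation is not in the core

-17


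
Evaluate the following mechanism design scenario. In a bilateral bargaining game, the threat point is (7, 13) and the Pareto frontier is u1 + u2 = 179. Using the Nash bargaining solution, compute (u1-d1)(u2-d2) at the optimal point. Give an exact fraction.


Step 1: The Nash solution splits surplus symmetrically above the disagreement point
Step 2: u1 = (total + d1 - d2)/2 = (179 + 7 - 13)/2 = 173/2
Step 3: u2 = (total - d1 + d2)/2 = (179 - 7 + 13)/2 = 185/2
Step 4: Nash product = (173/2 - 7) * (185/2 - 13)
Step 5: = 159/2 * 159/2 = 25281/4

25281/4


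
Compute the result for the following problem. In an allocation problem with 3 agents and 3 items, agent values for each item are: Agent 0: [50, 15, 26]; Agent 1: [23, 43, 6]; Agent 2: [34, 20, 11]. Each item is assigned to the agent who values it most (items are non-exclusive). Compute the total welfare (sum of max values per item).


Step 1: For each item, find the maximum value among all agents.
Step 2: Item 0 -> Agent 0 (value 50)
Step 3: Item 1 -> Agent 1 (value 43)
Step 4: Item 2 -> Agent 0 (value 26)
Step 5: Total welfare = 50 + 43 + 26 = 119

119


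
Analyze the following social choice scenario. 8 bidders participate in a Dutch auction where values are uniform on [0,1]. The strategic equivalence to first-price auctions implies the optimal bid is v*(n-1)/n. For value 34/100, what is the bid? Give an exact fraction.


Step 1: Dutch auctions are strategically equivalent to first-price auctions
Step 2: The equilibrium bid is b(v) = v*(n-1)/n
Step 3: b = 17/50 * 7/8
Step 4: b = 119/400

119/400


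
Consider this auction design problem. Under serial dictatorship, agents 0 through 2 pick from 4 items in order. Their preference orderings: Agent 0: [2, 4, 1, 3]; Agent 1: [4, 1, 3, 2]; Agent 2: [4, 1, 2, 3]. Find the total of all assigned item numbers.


Step 1: Agent 0 picks item 2
Step 2: Agent 1 picks item 4
Step 3: Agent 2 picks item 1
Step 4: Sum = 2 + 4 + 1 = 7

7


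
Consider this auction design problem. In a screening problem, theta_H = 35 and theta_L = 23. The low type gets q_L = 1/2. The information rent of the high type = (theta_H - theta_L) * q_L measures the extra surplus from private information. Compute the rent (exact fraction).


Step 1: theta_H - theta_L = 35 - 23 = 12
Step 2: Information rent = (theta_H - theta_L) * q_L
Step 3: = 12 * 1/2
Step 4: = 6

6


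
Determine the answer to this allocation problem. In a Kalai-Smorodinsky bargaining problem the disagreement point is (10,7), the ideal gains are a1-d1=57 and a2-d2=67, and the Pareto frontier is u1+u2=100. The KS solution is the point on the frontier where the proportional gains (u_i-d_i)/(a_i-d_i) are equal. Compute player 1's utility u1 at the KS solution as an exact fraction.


Step 1: At the KS point, (u1-d1)/r1 = (u2-d2)/r2 = t and u1+u2 = 100
Step 2: u1 = d1 + r1*t and u2 = d2 + r2*t, so (d1 + r1*t) + (d2 + r2*t) = 100
Step 3: t = (100 - 10 - 7)/(57 + 67) = 83/124
Step 4: u1 = d1 + r1*t = 10 + 57 * 83/124 = 5971/124
Step 5: (Check: u2 = d2 + r2*t = 6429/124; u1+u2 = 5971/124 + 6429/124 = 100, on the frontier.)

5971/124


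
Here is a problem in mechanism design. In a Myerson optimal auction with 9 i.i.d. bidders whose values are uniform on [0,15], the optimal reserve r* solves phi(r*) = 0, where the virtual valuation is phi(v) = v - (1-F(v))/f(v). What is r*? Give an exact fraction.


Step 1: For U[0,15], F(v) = v/15 and f(v) = 1/15
Step 2: phi(v) = v - (1 - v/15)/(1/15) = v - (15 - v) = 2v - 15
Step 3: Set phi(r*) = 0: 2r* - 15 = 0
Step 4: r* = 15/2 (the number of bidders n = 9 does not enter)

15/2


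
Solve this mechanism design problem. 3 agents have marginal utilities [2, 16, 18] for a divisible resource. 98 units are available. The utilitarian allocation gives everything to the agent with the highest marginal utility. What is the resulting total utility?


Step 1: The marginal utilities are [2, 16, 18]
Step 2: The highest marginal utility is 18
Step 3: All 98 units go to that agent
Step 4: Total utility = 18 * 98 = 1764

1764


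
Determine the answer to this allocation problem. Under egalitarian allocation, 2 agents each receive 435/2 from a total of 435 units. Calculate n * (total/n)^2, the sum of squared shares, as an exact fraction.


Step 1: Each agent's share = 435/2
Step 2: Square of each share = (435/2)^2 = 189225/4
Step 3: Sum of squares = 2 * 189225/4 = 189225/2

189225/2


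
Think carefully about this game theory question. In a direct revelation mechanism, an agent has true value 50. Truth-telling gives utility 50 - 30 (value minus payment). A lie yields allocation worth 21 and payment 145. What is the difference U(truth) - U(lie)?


Step 1: U(truth) = value - payment = 50 - 30 = 20
Step 2: U(lie) = allocation - payment = 21 - 145 = -124
Step 3: IC gap = 20 - (-124) = 144

144


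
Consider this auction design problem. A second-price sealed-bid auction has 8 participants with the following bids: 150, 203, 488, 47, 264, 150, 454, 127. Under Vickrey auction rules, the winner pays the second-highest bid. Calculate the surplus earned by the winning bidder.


Step 1: Sort bids in descending order: 488, 454, 264, 203, 150, 150, 127, 47
Step 2: The winning bid is the highest: 488
Step 3: The payment equals the second-highest bid: 454
Step 4: Surplus = winner's bid - payment = 488 - 454 = 34

34


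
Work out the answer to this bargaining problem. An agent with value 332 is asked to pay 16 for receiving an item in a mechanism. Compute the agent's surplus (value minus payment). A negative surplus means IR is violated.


Step 1: Surplus = value - payment = 332 - 16 = 316
Step 2: IR is satisfied (surplus >= 0)

316


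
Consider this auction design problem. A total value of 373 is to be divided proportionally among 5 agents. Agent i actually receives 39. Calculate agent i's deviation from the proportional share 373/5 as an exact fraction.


Step 1: Proportional share = 373/5
Step 2: Agent's actual allocation = 39
Step 3: Excess = 39 - 373/5 = -178/5

-178/5


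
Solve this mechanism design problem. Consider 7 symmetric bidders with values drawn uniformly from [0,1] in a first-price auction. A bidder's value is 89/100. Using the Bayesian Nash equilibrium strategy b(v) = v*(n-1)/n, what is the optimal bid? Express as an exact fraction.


Step 1: The symmetric BNE bidding function is b(v) = v * (n-1) / n
Step 2: Substitute v = 89/100 and n = 7
Step 3: b = 89/100 * 6/7
Step 4: b = 267/350

267/350


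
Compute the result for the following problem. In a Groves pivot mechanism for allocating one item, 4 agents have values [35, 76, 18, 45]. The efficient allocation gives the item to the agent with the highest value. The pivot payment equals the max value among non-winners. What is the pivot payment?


Step 1: The efficient winner is agent 1 with value 76
Step 2: Other agents' values: [35, 18, 45]
Step 3: Pivot payment = max(others) = 45
Step 4: The winner pays 45

45


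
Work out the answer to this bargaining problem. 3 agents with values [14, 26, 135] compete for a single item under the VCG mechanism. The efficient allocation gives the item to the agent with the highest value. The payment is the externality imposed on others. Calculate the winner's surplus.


Step 1: The winner is the agent with the highest value: agent 2 with value 135
Step 2: Values of other agents: [14, 26]
Step 3: VCG payment = max of others' values = 26
Step 4: Surplus = 135 - 26 = 109

109


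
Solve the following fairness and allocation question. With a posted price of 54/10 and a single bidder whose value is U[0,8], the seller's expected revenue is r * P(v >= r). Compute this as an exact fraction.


Step 1: Posted price r = 27/5, value support [0,8]
Step 2: P(v >= r) = (8 - 27/5)/8 = 13/40
Step 3: Expected revenue = r * P(v >= r) = 27/5 * 13/40
Step 4: Revenue = 351/200

351/200


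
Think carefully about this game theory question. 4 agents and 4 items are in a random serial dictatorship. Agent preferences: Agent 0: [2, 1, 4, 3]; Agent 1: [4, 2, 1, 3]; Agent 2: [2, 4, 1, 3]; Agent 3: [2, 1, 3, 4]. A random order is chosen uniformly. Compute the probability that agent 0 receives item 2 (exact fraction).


Step 1: Agent 0 wants item 2
Step 2: There are 24 possible orderings of agents
Step 3: In 8 orderings, agent 0 gets item 2
Step 4: Probability = 8/24 = 1/3

1/3


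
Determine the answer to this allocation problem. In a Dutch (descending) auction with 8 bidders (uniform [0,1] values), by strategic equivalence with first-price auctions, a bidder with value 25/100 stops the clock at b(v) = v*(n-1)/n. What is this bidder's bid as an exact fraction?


Step 1: Dutch auctions are strategically equivalent to first-price auctions
Step 2: The equilibrium bid is b(v) = v*(n-1)/n
Step 3: b = 1/4 * 7/8
Step 4: b = 7/32

7/32


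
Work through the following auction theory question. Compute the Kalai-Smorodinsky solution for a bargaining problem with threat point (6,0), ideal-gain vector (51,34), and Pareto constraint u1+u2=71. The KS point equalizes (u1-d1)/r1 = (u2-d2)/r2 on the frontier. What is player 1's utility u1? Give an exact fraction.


Step 1: At the KS point, (u1-d1)/r1 = (u2-d2)/r2 = t and u1+u2 = 71
Step 2: u1 = d1 + r1*t and u2 = d2 + r2*t, so (d1 + r1*t) + (d2 + r2*t) = 71
Step 3: t = (71 - 6 - 0)/(51 + 34) = 65/85 = 13/17
Step 4: u1 = d1 + r1*t = 6 + 51 * 13/17 = 45
Step 5: (Check: u2 = d2 + r2*t = 26; u1+u2 = 45 + 26 = 71, on the frontier.)

45


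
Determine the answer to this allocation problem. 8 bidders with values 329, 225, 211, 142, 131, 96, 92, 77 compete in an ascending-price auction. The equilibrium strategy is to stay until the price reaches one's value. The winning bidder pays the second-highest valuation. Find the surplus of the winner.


Step 1: Identify the highest value: 329
Step 2: Identify the second-highest value: 225
Step 3: The final price = second-highest value = 225
Step 4: Surplus = 329 - 225 = 104

104


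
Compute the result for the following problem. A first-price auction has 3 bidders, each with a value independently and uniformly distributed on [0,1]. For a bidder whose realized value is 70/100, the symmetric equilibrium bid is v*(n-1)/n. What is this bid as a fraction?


Step 1: The symmetric BNE bidding function is b(v) = v * (n-1) / n
Step 2: Substitute v = 7/10 and n = 3
Step 3: b = 7/10 * 2/3
Step 4: b = 7/15

7/15


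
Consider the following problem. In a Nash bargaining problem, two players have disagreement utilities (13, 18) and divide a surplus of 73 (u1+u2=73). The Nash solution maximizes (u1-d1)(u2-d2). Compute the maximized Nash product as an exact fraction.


Step 1: The Nash solution splits surplus symmetrically above the disagreement point
Step 2: u1 = (total + d1 - d2)/2 = (73 + 13 - 18)/2 = 34
Step 3: u2 = (total - d1 + d2)/2 = (73 - 13 + 18)/2 = 39
Step 4: Nash product = (34 - 13) * (39 - 18)
Step 5: = 21 * 21 = 441

441


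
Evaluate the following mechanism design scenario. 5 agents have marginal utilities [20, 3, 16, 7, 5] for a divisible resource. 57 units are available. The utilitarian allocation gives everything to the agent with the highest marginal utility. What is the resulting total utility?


Step 1: The marginal utilities are [20, 3, 16, 7, 5]
Step 2: The highest marginal utility is 20
Step 3: All 57 units go to that agent
Step 4: Total utility = 20 * 57 = 1140

1140


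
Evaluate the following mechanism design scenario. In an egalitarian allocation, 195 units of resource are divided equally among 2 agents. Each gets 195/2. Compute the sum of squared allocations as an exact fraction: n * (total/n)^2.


Step 1: Each agent's share = 195/2
Step 2: Square of each share = (195/2)^2 = 38025/4
Step 3: Sum of squares = 2 * 38025/4 = 38025/2

38025/2


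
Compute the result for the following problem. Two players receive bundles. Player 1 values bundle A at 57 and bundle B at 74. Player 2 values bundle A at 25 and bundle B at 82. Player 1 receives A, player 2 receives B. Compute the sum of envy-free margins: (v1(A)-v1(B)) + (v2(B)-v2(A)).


Step 1: Player 1's margin = v1(A) - v1(B) = 57 - 74 = -17
Step 2: Player 2's margin = v2(B) - v2(A) = 82 - 25 = 57
Step 3: Total margin = -17 + 57 = 40

40


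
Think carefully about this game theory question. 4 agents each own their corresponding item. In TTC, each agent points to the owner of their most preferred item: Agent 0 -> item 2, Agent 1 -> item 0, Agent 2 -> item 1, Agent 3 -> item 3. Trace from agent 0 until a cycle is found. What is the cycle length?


Step 1: Trace the pointer graph from agent 0: 0 -> 2 -> 1 -> 0
Step 2: A cycle is detected when we revisit agent 0
Step 3: The cycle is: 0 -> 2 -> 1 -> 0
Step 4: Cycle length = 3

3


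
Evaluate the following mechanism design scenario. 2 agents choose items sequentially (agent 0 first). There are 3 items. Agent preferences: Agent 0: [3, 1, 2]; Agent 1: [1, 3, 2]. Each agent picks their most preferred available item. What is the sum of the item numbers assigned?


Step 1: Agent 0 picks item 3
Step 2: Agent 1 picks item 1
Step 3: Sum = 3 + 1 = 4

4


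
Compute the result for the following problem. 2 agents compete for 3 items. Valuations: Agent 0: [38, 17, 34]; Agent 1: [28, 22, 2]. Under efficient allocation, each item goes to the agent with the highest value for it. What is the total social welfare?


Step 1: For each item, find the maximum value among all agents.
Step 2: Item 0 -> Agent 0 (value 38)
Step 3: Item 1 -> Agent 1 (value 22)
Step 4: Item 2 -> Agent 0 (value 34)
Step 5: Total welfare = 38 + 22 + 34 = 94

94


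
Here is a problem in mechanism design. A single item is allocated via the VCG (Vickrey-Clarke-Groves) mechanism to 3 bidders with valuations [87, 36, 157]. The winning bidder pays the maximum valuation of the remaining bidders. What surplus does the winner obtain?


Step 1: The winner is the agent with the highest value: agent 2 with value 157
Step 2: Values of other agents: [87, 36]
Step 3: VCG payment = max of others' values = 87
Step 4: Surplus = 157 - 87 = 70

70
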